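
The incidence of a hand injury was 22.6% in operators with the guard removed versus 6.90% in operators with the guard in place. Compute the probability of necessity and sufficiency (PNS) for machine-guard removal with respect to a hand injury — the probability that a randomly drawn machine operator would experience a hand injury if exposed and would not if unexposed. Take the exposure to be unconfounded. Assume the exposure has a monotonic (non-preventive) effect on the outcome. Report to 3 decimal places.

p₁ = 0.226, p₀ = 0.069.
Under exogeneity and monotonicity, PNS = p₁ − p₀.
PNS = 0.226 − 0.069 = 0.157

PNS ≈ 0.157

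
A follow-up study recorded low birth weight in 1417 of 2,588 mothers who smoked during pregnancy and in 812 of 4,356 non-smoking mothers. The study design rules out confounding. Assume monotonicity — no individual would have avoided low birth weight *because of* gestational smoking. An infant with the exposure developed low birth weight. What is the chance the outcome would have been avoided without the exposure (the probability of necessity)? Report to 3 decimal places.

p₁ = P(outcome | exposed) = 1417/2588 = 0.54753
p₀ = P(outcome | unexposed) = 812/4356 = 0.18641
Under exogeneity and monotonicity, PN = (p₁ − p₀) / p₁.
PN = (0.54753 − 0.18641) / 0.54753 = 0.36112 / 0.54753 ≈ 0.6595

PN ≈ 0.660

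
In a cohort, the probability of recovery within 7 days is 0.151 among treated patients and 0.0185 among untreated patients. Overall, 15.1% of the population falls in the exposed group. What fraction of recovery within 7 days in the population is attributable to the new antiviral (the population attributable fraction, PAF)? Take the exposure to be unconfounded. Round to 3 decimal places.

PAF ≈ 0.520

Let p₁ = 0.151, p₀ = 0.0185.
Overall risk P(Y=1) = π·p₁ + (1−π)·p₀ = 0.151×0.151 + 0.849×0.0185 = 0.038508.
Under exogeneity, PAF = [P(Y=1) − p₀] / P(Y=1).
PAF = (0.038508 − 0.0185) / 0.038508 ≈ 0.5196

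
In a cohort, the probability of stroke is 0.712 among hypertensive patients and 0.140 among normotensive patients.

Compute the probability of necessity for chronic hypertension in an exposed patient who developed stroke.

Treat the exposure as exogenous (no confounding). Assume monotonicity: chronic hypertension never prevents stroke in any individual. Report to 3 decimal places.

Let p₁ = 0.712, p₀ = 0.14.
Under exogeneity and monotonicity, PN = (p₁ − p₀) / p₁.
PN = (0.712 − 0.14) / 0.712 = 0.572 / 0.712 ≈ 0.8034

PN ≈ 0.803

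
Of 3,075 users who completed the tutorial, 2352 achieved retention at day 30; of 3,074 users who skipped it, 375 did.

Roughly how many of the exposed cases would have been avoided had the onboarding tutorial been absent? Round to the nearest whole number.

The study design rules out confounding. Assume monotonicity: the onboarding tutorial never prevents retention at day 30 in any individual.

about 1977 cases

p₁ = P(outcome | exposed) = 2352/3075 = 0.76488
p₀ = P(outcome | unexposed) = 375/3074 = 0.12199
PN = (p₁ − p₀)/p₁ = (0.76488 − 0.12199) / 0.76488 ≈ 0.84051.
Attributable cases ≈ PN × (exposed cases) = 0.84051 × 2352 ≈ 1976.88.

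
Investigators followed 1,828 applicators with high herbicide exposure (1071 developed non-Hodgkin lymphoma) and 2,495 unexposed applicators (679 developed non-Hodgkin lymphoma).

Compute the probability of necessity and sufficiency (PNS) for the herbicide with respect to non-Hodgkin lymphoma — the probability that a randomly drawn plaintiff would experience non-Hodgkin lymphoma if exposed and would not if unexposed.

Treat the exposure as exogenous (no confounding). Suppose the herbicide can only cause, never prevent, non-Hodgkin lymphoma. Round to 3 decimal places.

PNS ≈ 0.314

p₁ = P(outcome | exposed) = 1071/1828 = 0.58589
p₀ = P(outcome | unexposed) = 679/2495 = 0.27214
Under exogeneity and monotonicity, PNS = p₁ − p₀.
PNS = 0.58589 − 0.27214 = 0.31374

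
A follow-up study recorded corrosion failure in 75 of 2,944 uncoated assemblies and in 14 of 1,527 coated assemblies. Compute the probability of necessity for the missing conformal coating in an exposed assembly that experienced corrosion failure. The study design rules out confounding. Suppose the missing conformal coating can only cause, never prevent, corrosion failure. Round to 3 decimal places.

p₁ = P(outcome | exposed) = 75/2944 = 0.025476
p₀ = P(outcome | unexposed) = 14/1527 = 0.0091683
Under exogeneity and monotonicity, PN = (p₁ − p₀) / p₁.
PN = (0.025476 − 0.0091683) / 0.025476 = 0.016307 / 0.025476 ≈ 0.6401

PN ≈ 0.640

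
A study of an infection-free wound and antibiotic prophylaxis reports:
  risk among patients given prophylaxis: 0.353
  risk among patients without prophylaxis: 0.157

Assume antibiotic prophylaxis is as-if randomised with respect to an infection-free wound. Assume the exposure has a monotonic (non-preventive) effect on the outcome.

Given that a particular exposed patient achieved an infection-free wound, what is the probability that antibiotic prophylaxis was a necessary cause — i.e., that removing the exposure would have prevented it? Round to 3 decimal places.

Let p₁ = 0.353, p₀ = 0.157.
Under exogeneity and monotonicity, PN = (p₁ − p₀) / p₁.
PN = (0.353 − 0.157) / 0.353 = 0.196 / 0.353 ≈ 0.5552

PN ≈ 0.555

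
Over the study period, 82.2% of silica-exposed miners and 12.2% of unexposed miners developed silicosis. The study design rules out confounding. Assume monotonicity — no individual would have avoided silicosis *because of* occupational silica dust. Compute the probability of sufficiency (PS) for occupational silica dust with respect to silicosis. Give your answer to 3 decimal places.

p₁ = 0.822, p₀ = 0.122.
Under exogeneity and monotonicity, PS = (p₁ − p₀) / (1 − p₀).
PS = (0.822 − 0.122) / (1 − 0.122) = 0.7 / 0.878 ≈ 0.7973

PS ≈ 0.797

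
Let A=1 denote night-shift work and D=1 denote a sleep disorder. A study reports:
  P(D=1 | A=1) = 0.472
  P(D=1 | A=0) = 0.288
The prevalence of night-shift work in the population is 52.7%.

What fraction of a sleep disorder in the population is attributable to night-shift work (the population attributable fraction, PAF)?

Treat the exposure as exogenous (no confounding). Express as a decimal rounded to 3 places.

Let p₁ = 0.472, p₀ = 0.288.
Overall risk P(Y=1) = π·p₁ + (1−π)·p₀ = 0.527×0.472 + 0.473×0.288 = 0.38497.
Under exogeneity, PAF = [P(Y=1) − p₀] / P(Y=1).
PAF = (0.38497 − 0.288) / 0.38497 ≈ 0.2519

PAF ≈ 0.252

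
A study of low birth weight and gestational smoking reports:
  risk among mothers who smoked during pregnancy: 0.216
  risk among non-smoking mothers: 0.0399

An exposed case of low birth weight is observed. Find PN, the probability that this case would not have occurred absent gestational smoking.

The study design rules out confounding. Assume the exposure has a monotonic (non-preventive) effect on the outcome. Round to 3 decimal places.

PN ≈ 0.815

Let p₁ = 0.216, p₀ = 0.0399.
Under exogeneity and monotonicity, PN = (p₁ − p₀) / p₁.
PN = (0.216 − 0.0399) / 0.216 = 0.1761 / 0.216 ≈ 0.8153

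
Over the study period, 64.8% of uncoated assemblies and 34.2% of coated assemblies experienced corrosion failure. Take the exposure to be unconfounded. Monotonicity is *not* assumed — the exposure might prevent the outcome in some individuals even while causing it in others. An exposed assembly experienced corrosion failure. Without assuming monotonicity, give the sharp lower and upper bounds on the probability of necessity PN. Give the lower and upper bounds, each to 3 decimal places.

p₁ = 0.648, p₀ = 0.342.
Under exogeneity alone the bounds on PN are max{0,(p₁−p₀)/p₁} ≤ PN ≤ min{1,(1−p₀)/p₁}.
  lower = (p₁ − p₀)/p₁ = 0.306 / 0.648 ≈ 0.4722
  upper = min{1, (1 − p₀)/p₁} = 0.658 / 0.648 ≈ 1.0154 → capped at 1

0.472 ≤ PN ≤ 1.000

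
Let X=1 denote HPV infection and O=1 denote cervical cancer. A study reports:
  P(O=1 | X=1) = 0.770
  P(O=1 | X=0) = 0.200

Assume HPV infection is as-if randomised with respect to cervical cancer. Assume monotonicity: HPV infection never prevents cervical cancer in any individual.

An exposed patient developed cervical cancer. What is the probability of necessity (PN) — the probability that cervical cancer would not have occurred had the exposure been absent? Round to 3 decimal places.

Let p₁ = 0.77, p₀ = 0.2.
Under exogeneity and monotonicity, PN = (p₁ − p₀) / p₁.
PN = (0.77 − 0.2) / 0.77 = 0.57 / 0.77 ≈ 0.7403

PN ≈ 0.740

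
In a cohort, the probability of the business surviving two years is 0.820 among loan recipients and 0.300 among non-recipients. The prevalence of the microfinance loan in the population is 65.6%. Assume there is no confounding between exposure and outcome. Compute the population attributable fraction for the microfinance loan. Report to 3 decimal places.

PAF ≈ 0.532

Let p₁ = 0.82, p₀ = 0.3.
Overall risk P(Y=1) = π·p₁ + (1−π)·p₀ = 0.656×0.82 + 0.344×0.3 = 0.64112.
Under exogeneity, PAF = [P(Y=1) − p₀] / P(Y=1).
PAF = (0.64112 − 0.3) / 0.64112 ≈ 0.5321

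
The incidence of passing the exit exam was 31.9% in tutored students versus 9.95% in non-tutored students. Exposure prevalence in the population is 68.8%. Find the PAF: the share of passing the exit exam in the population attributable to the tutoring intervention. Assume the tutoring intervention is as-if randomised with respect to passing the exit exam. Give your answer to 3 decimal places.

PAF ≈ 0.603

p₁ = 0.319, p₀ = 0.0995.
Overall risk P(Y=1) = π·p₁ + (1−π)·p₀ = 0.688×0.319 + 0.312×0.0995 = 0.25052.
Under exogeneity, PAF = [P(Y=1) − p₀] / P(Y=1).
PAF = (0.25052 − 0.0995) / 0.25052 ≈ 0.6028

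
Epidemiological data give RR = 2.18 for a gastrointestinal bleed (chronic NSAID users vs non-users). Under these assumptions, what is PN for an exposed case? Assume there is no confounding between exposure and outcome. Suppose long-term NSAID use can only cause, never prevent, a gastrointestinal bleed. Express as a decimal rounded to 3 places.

Under exogeneity and monotonicity, PN = (RR − 1) / RR = 1 − 1/RR.
PN = (2.18 − 1) / 2.18 = 1.18 / 2.18 ≈ 0.5413

PN ≈ 0.541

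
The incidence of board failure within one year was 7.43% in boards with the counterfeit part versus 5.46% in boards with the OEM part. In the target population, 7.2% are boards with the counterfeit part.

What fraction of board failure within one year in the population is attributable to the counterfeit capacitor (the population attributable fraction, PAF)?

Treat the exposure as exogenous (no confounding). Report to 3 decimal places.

PAF ≈ 0.025

p₁ = 0.0743, p₀ = 0.0546.
Overall risk P(Y=1) = π·p₁ + (1−π)·p₀ = 0.072×0.0743 + 0.928×0.0546 = 0.056018.
Under exogeneity, PAF = [P(Y=1) − p₀] / P(Y=1).
PAF = (0.056018 − 0.0546) / 0.056018 ≈ 0.0253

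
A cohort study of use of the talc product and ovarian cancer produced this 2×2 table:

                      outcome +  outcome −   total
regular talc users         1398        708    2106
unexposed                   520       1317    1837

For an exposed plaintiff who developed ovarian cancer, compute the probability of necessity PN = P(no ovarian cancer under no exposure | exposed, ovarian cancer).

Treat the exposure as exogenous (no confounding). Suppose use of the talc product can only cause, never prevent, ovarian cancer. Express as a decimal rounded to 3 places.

PN ≈ 0.574

p₁ = P(outcome | exposed) = 1398/2106 = 0.66382
p₀ = P(outcome | unexposed) = 520/1837 = 0.28307
Under exogeneity and monotonicity, PN = (p₁ − p₀) / p₁.
PN = (0.66382 − 0.28307) / 0.66382 = 0.38075 / 0.66382 ≈ 0.5736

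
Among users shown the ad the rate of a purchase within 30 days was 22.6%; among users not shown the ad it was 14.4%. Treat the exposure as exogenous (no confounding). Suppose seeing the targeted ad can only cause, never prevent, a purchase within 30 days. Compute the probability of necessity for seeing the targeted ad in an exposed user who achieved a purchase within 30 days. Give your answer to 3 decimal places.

p₁ = 0.226, p₀ = 0.144.
Under exogeneity and monotonicity, PN = (p₁ − p₀) / p₁.
PN = (0.226 − 0.144) / 0.226 = 0.082 / 0.226 ≈ 0.3628

PN ≈ 0.363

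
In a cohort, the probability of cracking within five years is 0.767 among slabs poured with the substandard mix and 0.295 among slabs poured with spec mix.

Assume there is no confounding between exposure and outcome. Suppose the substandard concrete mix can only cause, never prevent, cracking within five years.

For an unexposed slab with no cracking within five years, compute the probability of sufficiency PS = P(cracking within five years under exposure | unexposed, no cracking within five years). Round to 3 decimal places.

Let p₁ = 0.767, p₀ = 0.295.
Under exogeneity and monotonicity, PS = (p₁ − p₀) / (1 − p₀).
PS = (0.767 − 0.295) / (1 − 0.295) = 0.472 / 0.705 ≈ 0.6695

PS ≈ 0.670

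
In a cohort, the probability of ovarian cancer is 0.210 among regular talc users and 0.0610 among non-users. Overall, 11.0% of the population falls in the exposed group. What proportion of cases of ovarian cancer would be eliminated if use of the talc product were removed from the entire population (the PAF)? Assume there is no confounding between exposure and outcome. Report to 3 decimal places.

Let p₁ = 0.21, p₀ = 0.061.
Overall risk P(Y=1) = π·p₁ + (1−π)·p₀ = 0.11×0.21 + 0.89×0.061 = 0.07739.
Under exogeneity, PAF = [P(Y=1) − p₀] / P(Y=1).
PAF = (0.07739 − 0.061) / 0.07739 ≈ 0.2118

PAF ≈ 0.212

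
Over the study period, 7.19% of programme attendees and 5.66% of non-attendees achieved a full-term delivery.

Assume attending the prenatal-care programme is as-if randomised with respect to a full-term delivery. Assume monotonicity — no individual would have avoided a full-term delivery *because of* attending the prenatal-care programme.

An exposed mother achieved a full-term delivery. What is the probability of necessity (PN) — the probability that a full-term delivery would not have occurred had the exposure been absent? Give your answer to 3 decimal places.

PN ≈ 0.213

p₁ = 0.0719, p₀ = 0.0566.
Under exogeneity and monotonicity, PN = (p₁ − p₀) / p₁.
PN = (0.0719 − 0.0566) / 0.0719 = 0.0153 / 0.0719 ≈ 0.2128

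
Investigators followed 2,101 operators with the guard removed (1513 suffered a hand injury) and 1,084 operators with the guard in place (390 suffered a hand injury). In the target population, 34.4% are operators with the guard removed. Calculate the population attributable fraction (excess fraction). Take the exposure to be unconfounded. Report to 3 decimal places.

PAF ≈ 0.256

p₁ = P(outcome | exposed) = 1513/2101 = 0.72013
p₀ = P(outcome | unexposed) = 390/1084 = 0.35978
Overall risk P(Y=1) = π·p₁ + (1−π)·p₀ = 0.344×0.72013 + 0.656×0.35978 = 0.48374.
Under exogeneity, PAF = [P(Y=1) − p₀] / P(Y=1).
PAF = (0.48374 − 0.35978) / 0.48374 ≈ 0.2563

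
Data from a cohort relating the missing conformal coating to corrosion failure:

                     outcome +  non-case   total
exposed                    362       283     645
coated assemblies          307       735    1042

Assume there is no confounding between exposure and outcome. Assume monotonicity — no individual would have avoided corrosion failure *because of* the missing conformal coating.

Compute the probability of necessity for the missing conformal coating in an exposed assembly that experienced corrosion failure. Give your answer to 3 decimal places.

p₁ = P(outcome | exposed) = 362/645 = 0.56124
p₀ = P(outcome | unexposed) = 307/1042 = 0.29463
Under exogeneity and monotonicity, PN = (p₁ − p₀)/p₁.
PN = (0.56124 − 0.29463) / 0.56124 ≈ 0.4750

PN ≈ 0.475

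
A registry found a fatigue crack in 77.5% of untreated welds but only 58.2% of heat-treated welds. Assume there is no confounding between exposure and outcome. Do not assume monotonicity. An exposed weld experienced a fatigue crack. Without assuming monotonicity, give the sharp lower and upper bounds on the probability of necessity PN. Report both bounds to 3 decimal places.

0.249 ≤ PN ≤ 0.539

p₁ = 0.775, p₀ = 0.582.
Under exogeneity alone the bounds on PN are max{0,(p₁−p₀)/p₁} ≤ PN ≤ min{1,(1−p₀)/p₁}.
  lower = (p₁ − p₀)/p₁ = 0.193 / 0.775 ≈ 0.2490
  upper = min{1, (1 − p₀)/p₁} = 0.418 / 0.775 ≈ 0.5394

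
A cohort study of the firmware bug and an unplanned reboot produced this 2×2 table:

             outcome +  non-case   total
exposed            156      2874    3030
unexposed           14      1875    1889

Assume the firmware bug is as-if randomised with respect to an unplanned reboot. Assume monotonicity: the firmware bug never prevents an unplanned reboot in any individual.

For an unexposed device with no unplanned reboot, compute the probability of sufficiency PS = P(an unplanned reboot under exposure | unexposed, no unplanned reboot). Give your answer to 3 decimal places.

p₁ = P(outcome | exposed) = 156/3030 = 0.051485
p₀ = P(outcome | unexposed) = 14/1889 = 0.0074113
Under exogeneity and monotonicity, PS = (p₁ − p₀) / (1 − p₀).
PS = (0.051485 − 0.0074113) / (1 − 0.0074113) = 0.044074 / 0.99259 ≈ 0.0444

PS ≈ 0.044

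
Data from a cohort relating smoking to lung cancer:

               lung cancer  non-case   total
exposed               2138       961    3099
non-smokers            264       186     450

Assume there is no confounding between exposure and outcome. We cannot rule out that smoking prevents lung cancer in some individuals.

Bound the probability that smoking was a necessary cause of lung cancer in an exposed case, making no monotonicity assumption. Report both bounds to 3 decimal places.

p₁ = P(outcome | exposed) = 2138/3099 = 0.6899
p₀ = P(outcome | unexposed) = 264/450 = 0.58667
Under exogeneity alone the bounds on PN are max{0,(p₁−p₀)/p₁} ≤ PN ≤ min{1,(1−p₀)/p₁}.
  lower = (p₁ − p₀)/p₁ = 0.10323 / 0.6899 ≈ 0.1496
  upper = min{1, (1 − p₀)/p₁} = 0.41333 / 0.6899 ≈ 0.5991

0.150 ≤ PN ≤ 0.599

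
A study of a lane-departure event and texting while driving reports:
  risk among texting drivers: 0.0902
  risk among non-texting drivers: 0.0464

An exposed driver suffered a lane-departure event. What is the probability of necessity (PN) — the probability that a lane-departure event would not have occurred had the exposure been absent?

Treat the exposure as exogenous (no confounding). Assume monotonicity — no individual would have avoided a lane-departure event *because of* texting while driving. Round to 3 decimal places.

Let p₁ = 0.0902, p₀ = 0.0464.
Under exogeneity and monotonicity, PN = (p₁ − p₀) / p₁.
PN = (0.0902 − 0.0464) / 0.0902 = 0.0438 / 0.0902 ≈ 0.4856

PN ≈ 0.486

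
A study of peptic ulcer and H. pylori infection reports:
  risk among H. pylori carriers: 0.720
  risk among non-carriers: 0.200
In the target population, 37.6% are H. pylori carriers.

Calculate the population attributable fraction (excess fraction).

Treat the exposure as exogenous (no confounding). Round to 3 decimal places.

Let p₁ = 0.72, p₀ = 0.2.
Overall risk P(Y=1) = π·p₁ + (1−π)·p₀ = 0.376×0.72 + 0.624×0.2 = 0.39552.
Under exogeneity, PAF = [P(Y=1) − p₀] / P(Y=1).
PAF = (0.39552 − 0.2) / 0.39552 ≈ 0.4943

PAF ≈ 0.494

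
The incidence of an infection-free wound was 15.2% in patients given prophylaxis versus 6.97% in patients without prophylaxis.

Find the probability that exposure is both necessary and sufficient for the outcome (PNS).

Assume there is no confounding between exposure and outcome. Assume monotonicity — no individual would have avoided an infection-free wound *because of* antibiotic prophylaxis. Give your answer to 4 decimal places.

PNS ≈ 0.0823

p₁ = 0.152, p₀ = 0.0697.
Under exogeneity and monotonicity, PNS = p₁ − p₀.
PNS = 0.152 − 0.0697 = 0.0823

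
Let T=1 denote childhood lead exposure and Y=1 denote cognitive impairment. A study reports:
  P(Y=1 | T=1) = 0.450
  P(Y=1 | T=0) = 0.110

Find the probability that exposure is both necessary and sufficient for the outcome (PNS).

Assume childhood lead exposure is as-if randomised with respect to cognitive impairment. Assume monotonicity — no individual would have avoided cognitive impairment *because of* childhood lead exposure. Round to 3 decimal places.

PNS ≈ 0.340

Let p₁ = 0.45, p₀ = 0.11.
Under exogeneity and monotonicity, PNS = p₁ − p₀.
PNS = 0.45 − 0.11 = 0.34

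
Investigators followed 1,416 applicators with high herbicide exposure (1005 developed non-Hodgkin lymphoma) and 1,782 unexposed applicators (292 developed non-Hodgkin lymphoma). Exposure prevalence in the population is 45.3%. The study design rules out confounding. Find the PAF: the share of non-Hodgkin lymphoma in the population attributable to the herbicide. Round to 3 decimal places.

PAF ≈ 0.601

p₁ = P(outcome | exposed) = 1005/1416 = 0.70975
p₀ = P(outcome | unexposed) = 292/1782 = 0.16386
Overall risk P(Y=1) = π·p₁ + (1−π)·p₀ = 0.453×0.70975 + 0.547×0.16386 = 0.41115.
Under exogeneity, PAF = [P(Y=1) − p₀] / P(Y=1).
PAF = (0.41115 − 0.16386) / 0.41115 ≈ 0.6015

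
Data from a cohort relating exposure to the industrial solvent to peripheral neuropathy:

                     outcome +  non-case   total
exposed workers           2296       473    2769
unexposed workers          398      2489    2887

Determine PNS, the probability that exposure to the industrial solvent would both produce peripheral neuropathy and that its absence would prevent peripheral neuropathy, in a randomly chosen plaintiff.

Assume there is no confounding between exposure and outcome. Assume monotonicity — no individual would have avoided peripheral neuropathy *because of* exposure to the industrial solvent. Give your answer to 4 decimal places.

p₁ = P(outcome | exposed) = 2296/2769 = 0.82918
p₀ = P(outcome | unexposed) = 398/2887 = 0.13786
Under exogeneity and monotonicity, PNS = p₁ − p₀.
PNS = 0.82918 − 0.13786 = 0.69132

PNS ≈ 0.6913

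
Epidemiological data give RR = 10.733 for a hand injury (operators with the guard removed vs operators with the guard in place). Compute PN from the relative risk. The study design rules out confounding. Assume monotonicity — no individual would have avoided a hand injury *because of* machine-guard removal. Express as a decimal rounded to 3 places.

PN ≈ 0.907

Under exogeneity and monotonicity, PN = (RR − 1) / RR = 1 − 1/RR.
PN = (10.733 − 1) / 10.733 = 9.733 / 10.733 ≈ 0.9068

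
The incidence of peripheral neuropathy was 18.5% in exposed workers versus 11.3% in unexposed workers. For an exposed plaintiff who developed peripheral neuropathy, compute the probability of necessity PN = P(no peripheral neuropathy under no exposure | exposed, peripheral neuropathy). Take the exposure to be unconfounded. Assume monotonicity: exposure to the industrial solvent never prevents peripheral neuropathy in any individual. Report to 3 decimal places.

PN ≈ 0.389

p₁ = 0.185, p₀ = 0.113.
Under exogeneity and monotonicity, PN = (p₁ − p₀) / p₁.
PN = (0.185 − 0.113) / 0.185 = 0.072 / 0.185 ≈ 0.3892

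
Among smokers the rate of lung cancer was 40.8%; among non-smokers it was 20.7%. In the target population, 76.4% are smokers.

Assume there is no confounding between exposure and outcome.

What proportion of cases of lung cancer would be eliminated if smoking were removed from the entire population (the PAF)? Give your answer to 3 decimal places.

p₁ = 0.408, p₀ = 0.207.
Overall risk P(Y=1) = π·p₁ + (1−π)·p₀ = 0.764×0.408 + 0.236×0.207 = 0.36056.
Under exogeneity, PAF = [P(Y=1) − p₀] / P(Y=1).
PAF = (0.36056 − 0.207) / 0.36056 ≈ 0.4259

PAF ≈ 0.426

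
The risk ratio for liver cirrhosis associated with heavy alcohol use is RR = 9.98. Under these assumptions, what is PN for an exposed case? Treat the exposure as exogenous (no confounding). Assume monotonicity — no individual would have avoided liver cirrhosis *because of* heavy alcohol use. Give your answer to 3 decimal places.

PN ≈ 0.900

Under exogeneity and monotonicity, PN = (RR − 1) / RR = 1 − 1/RR.
PN = (9.98 − 1) / 9.98 = 8.98 / 9.98 ≈ 0.8998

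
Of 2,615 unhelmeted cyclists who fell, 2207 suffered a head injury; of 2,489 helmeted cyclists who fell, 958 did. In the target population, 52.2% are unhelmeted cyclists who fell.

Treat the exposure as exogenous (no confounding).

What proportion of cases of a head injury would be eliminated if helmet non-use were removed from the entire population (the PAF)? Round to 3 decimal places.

p₁ = P(outcome | exposed) = 2207/2615 = 0.84398
p₀ = P(outcome | unexposed) = 958/2489 = 0.38489
Overall risk P(Y=1) = π·p₁ + (1−π)·p₀ = 0.522×0.84398 + 0.478×0.38489 = 0.62454.
Under exogeneity, PAF = [P(Y=1) − p₀] / P(Y=1).
PAF = (0.62454 − 0.38489) / 0.62454 ≈ 0.3837

PAF ≈ 0.384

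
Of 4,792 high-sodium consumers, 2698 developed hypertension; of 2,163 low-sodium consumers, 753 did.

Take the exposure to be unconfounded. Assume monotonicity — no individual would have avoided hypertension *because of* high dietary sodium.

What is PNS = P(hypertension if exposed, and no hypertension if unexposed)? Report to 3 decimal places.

p₁ = P(outcome | exposed) = 2698/4792 = 0.56302
p₀ = P(outcome | unexposed) = 753/2163 = 0.34813
Under exogeneity and monotonicity, PNS = p₁ − p₀.
PNS = 0.56302 − 0.34813 = 0.21489

PNS ≈ 0.215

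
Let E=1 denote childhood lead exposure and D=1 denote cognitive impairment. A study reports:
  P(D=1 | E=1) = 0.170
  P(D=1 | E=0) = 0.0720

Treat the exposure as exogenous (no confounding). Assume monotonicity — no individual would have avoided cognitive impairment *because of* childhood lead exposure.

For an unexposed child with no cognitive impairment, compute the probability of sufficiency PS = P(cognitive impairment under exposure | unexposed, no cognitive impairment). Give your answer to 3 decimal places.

Let p₁ = 0.17, p₀ = 0.072.
Under exogeneity and monotonicity, PS = (p₁ − p₀) / (1 − p₀).
PS = (0.17 − 0.072) / (1 − 0.072) = 0.098 / 0.928 ≈ 0.1056

PS ≈ 0.106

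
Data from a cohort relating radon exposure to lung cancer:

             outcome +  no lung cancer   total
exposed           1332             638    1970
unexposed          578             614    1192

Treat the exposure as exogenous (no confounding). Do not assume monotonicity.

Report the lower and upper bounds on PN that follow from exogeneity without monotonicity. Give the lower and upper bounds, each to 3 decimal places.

p₁ = P(outcome | exposed) = 1332/1970 = 0.67614
p₀ = P(outcome | unexposed) = 578/1192 = 0.4849
Under exogeneity alone the bounds on PN are max{0,(p₁−p₀)/p₁} ≤ PN ≤ min{1,(1−p₀)/p₁}.
  lower = (p₁ − p₀)/p₁ = 0.19124 / 0.67614 ≈ 0.2828
  upper = min{1, (1 − p₀)/p₁} = 0.5151 / 0.67614 ≈ 0.7618

0.283 ≤ PN ≤ 0.762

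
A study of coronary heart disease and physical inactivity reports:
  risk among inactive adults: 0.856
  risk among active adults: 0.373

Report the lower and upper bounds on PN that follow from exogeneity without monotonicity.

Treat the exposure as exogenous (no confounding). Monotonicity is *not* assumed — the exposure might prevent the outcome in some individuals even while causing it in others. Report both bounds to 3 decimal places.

0.564 ≤ PN ≤ 0.732

Let p₁ = 0.856, p₀ = 0.373.
Under exogeneity alone the bounds on PN are max{0,(p₁−p₀)/p₁} ≤ PN ≤ min{1,(1−p₀)/p₁}.
  lower = (p₁ − p₀)/p₁ = 0.483 / 0.856 ≈ 0.5643
  upper = min{1, (1 − p₀)/p₁} = 0.627 / 0.856 ≈ 0.7325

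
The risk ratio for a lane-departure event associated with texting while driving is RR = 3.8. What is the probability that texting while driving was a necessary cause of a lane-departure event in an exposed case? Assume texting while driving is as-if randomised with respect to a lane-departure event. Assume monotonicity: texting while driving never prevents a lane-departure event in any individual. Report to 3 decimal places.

Under exogeneity and monotonicity, PN = (RR − 1) / RR = 1 − 1/RR.
PN = (3.8 − 1) / 3.8 = 2.8 / 3.8 ≈ 0.7368

PN ≈ 0.737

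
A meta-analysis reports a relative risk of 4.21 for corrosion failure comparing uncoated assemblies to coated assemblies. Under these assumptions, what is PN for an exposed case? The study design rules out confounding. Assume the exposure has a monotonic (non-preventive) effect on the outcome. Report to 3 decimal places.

Under exogeneity and monotonicity, PN = (RR − 1) / RR = 1 − 1/RR.
PN = (4.21 − 1) / 4.21 = 3.21 / 4.21 ≈ 0.7625

PN ≈ 0.762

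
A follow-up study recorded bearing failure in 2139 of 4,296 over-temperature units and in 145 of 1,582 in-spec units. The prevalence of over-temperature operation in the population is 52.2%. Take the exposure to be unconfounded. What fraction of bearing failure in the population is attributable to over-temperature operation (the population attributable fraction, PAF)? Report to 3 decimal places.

PAF ≈ 0.698

p₁ = P(outcome | exposed) = 2139/4296 = 0.49791
p₀ = P(outcome | unexposed) = 145/1582 = 0.091656
Overall risk P(Y=1) = π·p₁ + (1−π)·p₀ = 0.522×0.49791 + 0.478×0.091656 = 0.30372.
Under exogeneity, PAF = [P(Y=1) − p₀] / P(Y=1).
PAF = (0.30372 − 0.091656) / 0.30372 ≈ 0.6982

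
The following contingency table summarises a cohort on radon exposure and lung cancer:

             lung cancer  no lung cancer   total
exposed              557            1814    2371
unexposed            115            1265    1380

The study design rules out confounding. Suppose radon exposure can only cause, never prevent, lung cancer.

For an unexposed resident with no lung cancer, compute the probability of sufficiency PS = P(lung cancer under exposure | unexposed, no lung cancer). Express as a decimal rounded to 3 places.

PS ≈ 0.165

p₁ = P(outcome | exposed) = 557/2371 = 0.23492
p₀ = P(outcome | unexposed) = 115/1380 = 0.083333
Under exogeneity and monotonicity, PS = (p₁ − p₀) / (1 − p₀).
PS = (0.23492 − 0.083333) / (1 − 0.083333) = 0.15159 / 0.91667 ≈ 0.1654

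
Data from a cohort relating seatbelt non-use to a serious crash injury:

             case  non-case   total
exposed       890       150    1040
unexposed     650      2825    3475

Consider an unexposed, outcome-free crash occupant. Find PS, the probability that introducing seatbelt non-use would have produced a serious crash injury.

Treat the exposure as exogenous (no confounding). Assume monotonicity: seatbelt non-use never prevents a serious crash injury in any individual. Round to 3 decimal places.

p₁ = P(outcome | exposed) = 890/1040 = 0.85577
p₀ = P(outcome | unexposed) = 650/3475 = 0.18705
Under exogeneity and monotonicity, PS = (p₁ − p₀)/(1 − p₀).
PS = (0.85577 − 0.18705) / 0.81295 ≈ 0.8226

PS ≈ 0.823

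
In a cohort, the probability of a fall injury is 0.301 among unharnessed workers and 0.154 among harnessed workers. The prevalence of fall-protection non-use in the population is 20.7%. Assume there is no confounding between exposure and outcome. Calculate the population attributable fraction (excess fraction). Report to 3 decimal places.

PAF ≈ 0.165

Let p₁ = 0.301, p₀ = 0.154.
Overall risk P(Y=1) = π·p₁ + (1−π)·p₀ = 0.207×0.301 + 0.793×0.154 = 0.18443.
Under exogeneity, PAF = [P(Y=1) − p₀] / P(Y=1).
PAF = (0.18443 − 0.154) / 0.18443 ≈ 0.1650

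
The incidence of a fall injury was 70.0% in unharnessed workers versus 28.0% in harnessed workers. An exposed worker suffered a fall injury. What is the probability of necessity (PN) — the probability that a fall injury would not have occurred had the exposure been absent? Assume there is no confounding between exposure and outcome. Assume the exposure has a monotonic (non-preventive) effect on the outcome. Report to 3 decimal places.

PN ≈ 0.600

p₁ = 0.7, p₀ = 0.28.
Under exogeneity and monotonicity, PN = (p₁ − p₀) / p₁.
PN = (0.7 − 0.28) / 0.7 = 0.42 / 0.7 ≈ 0.6000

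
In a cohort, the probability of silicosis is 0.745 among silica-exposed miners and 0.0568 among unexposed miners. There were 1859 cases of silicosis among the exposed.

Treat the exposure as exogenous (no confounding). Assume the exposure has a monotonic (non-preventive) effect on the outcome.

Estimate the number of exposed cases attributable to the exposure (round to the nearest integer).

about 1717 cases

Let p₁ = 0.745, p₀ = 0.0568.
PN = (p₁ − p₀)/p₁ = (0.745 − 0.0568) / 0.745 ≈ 0.92376.
Attributable cases ≈ PN × (exposed cases) = 0.92376 × 1859 ≈ 1717.27.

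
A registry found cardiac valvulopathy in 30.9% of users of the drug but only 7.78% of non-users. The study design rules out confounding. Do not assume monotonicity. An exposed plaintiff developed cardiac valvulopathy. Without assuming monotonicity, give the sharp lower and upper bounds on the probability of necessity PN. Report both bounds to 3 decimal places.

0.748 ≤ PN ≤ 1.000

p₁ = 0.309, p₀ = 0.0778.
Under exogeneity alone the bounds on PN are max{0,(p₁−p₀)/p₁} ≤ PN ≤ min{1,(1−p₀)/p₁}.
  lower = (p₁ − p₀)/p₁ = 0.2312 / 0.309 ≈ 0.7482
  upper = min{1, (1 − p₀)/p₁} = 0.9222 / 0.309 ≈ 2.9845 → capped at 1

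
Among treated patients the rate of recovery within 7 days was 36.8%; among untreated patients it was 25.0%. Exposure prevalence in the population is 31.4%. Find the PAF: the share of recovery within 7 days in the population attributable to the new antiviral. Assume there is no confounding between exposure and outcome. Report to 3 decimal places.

p₁ = 0.368, p₀ = 0.25.
Overall risk P(Y=1) = π·p₁ + (1−π)·p₀ = 0.314×0.368 + 0.686×0.25 = 0.28705.
Under exogeneity, PAF = [P(Y=1) − p₀] / P(Y=1).
PAF = (0.28705 − 0.25) / 0.28705 ≈ 0.1291

PAF ≈ 0.129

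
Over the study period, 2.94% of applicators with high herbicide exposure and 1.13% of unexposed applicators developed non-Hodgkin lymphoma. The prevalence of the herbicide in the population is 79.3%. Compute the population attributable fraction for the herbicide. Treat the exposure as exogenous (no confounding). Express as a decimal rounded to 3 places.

p₁ = 0.0294, p₀ = 0.0113.
Overall risk P(Y=1) = π·p₁ + (1−π)·p₀ = 0.793×0.0294 + 0.207×0.0113 = 0.025653.
Under exogeneity, PAF = [P(Y=1) − p₀] / P(Y=1).
PAF = (0.025653 − 0.0113) / 0.025653 ≈ 0.5595

PAF ≈ 0.560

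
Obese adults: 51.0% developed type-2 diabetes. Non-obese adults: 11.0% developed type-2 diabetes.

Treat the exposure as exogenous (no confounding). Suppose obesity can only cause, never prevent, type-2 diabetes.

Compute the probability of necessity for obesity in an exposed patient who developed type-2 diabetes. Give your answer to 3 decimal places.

p₁ = 0.51, p₀ = 0.11.
Under exogeneity and monotonicity, PN = (p₁ − p₀) / p₁.
PN = (0.51 − 0.11) / 0.51 = 0.4 / 0.51 ≈ 0.7843

PN ≈ 0.784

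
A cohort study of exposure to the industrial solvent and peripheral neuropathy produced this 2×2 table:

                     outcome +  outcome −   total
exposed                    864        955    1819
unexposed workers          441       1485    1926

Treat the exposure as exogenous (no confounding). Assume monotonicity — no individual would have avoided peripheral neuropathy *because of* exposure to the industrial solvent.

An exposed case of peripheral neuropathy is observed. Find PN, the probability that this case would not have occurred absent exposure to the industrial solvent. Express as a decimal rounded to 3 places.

PN ≈ 0.518

p₁ = P(outcome | exposed) = 864/1819 = 0.47499
p₀ = P(outcome | unexposed) = 441/1926 = 0.22897
Under exogeneity and monotonicity, PN = (p₁ − p₀)/p₁.
PN = (0.47499 − 0.22897) / 0.47499 ≈ 0.5179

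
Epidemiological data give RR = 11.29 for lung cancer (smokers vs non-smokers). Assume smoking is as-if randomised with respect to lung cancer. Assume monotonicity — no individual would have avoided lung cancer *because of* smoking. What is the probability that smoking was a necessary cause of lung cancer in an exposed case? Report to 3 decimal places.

Under exogeneity and monotonicity, PN = (RR − 1) / RR = 1 − 1/RR.
PN = (11.29 − 1) / 11.29 = 10.29 / 11.29 ≈ 0.9114

PN ≈ 0.911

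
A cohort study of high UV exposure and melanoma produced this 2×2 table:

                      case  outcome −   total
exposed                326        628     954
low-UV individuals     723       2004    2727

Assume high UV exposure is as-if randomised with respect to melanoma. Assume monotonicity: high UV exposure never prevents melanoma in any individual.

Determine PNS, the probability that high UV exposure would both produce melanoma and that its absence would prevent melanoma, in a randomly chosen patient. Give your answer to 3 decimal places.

p₁ = P(outcome | exposed) = 326/954 = 0.34172
p₀ = P(outcome | unexposed) = 723/2727 = 0.26513
Under exogeneity and monotonicity, PNS = p₁ − p₀.
PNS = 0.34172 − 0.26513 = 0.076593

PNS ≈ 0.077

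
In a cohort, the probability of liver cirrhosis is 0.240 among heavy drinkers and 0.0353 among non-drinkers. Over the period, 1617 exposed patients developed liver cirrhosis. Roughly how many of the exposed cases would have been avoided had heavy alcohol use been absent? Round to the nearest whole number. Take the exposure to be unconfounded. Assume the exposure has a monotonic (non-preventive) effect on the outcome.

Let p₁ = 0.24, p₀ = 0.0353.
PN = (p₁ − p₀)/p₁ = (0.24 − 0.0353) / 0.24 ≈ 0.85292.
Attributable cases ≈ PN × (exposed cases) = 0.85292 × 1617 ≈ 1379.17.

about 1379 cases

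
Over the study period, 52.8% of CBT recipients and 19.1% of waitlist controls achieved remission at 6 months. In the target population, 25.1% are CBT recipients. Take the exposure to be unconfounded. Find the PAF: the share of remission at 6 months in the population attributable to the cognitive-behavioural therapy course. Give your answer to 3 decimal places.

p₁ = 0.528, p₀ = 0.191.
Overall risk P(Y=1) = π·p₁ + (1−π)·p₀ = 0.251×0.528 + 0.749×0.191 = 0.27559.
Under exogeneity, PAF = [P(Y=1) − p₀] / P(Y=1).
PAF = (0.27559 − 0.191) / 0.27559 ≈ 0.3069

PAF ≈ 0.307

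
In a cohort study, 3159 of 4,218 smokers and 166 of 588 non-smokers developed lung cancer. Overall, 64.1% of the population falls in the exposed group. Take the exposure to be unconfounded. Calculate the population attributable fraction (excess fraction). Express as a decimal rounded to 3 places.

PAF ≈ 0.514

p₁ = P(outcome | exposed) = 3159/4218 = 0.74893
p₀ = P(outcome | unexposed) = 166/588 = 0.28231
Overall risk P(Y=1) = π·p₁ + (1−π)·p₀ = 0.641×0.74893 + 0.359×0.28231 = 0.58142.
Under exogeneity, PAF = [P(Y=1) − p₀] / P(Y=1).
PAF = (0.58142 − 0.28231) / 0.58142 ≈ 0.5144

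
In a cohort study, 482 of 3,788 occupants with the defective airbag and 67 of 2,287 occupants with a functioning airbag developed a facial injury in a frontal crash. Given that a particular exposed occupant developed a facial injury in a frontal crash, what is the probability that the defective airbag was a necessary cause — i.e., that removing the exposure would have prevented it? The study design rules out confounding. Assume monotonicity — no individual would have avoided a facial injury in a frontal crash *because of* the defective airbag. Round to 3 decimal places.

PN ≈ 0.770

p₁ = P(outcome | exposed) = 482/3788 = 0.12724
p₀ = P(outcome | unexposed) = 67/2287 = 0.029296
Under exogeneity and monotonicity, PN = (p₁ − p₀) / p₁.
PN = (0.12724 − 0.029296) / 0.12724 = 0.097948 / 0.12724 ≈ 0.7698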